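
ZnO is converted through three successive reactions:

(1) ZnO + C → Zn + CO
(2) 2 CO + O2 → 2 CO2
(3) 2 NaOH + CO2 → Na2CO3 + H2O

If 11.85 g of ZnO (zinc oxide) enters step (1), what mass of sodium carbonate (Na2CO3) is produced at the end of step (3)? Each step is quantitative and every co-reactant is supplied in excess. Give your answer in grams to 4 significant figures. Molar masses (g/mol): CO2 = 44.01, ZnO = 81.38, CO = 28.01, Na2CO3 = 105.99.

15.43 g

n(ZnO) = 11.85 / 81.38 = 0.14561 mol.
Reaction (1): ZnO→CO ratio 1:1 ⇒ n(CO) = 0.14561 mol.
Reaction (2): CO→CO2 ratio 2:2 ⇒ n(CO2) = 0.14561 mol.
Reaction (3): CO2→Na2CO3 ratio 1:1 ⇒ n(Na2CO3) = 0.14561 mol.
Mass of Na2CO3 = 0.14561 × 105.99 = 15.434 g.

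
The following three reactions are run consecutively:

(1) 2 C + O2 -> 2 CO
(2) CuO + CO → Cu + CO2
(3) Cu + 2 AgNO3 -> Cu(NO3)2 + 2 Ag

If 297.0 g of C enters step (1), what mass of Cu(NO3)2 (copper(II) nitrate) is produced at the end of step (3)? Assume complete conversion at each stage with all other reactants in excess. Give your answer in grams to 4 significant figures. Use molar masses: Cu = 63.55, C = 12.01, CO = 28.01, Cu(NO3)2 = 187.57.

n(C) = 297.0 / 12.01 = 24.729 mol.
Reaction (1): C→CO ratio 2:2 ⇒ n(CO) = 24.729 mol.
Reaction (2): CO→Cu ratio 1:1 ⇒ n(Cu) = 24.729 mol.
Reaction (3): Cu→Cu(NO3)2 ratio 1:1 ⇒ n(Cu(NO3)2) = 24.729 mol.
Mass of Cu(NO3)2 = 24.729 × 187.57 = 4638.5 g.

4638 g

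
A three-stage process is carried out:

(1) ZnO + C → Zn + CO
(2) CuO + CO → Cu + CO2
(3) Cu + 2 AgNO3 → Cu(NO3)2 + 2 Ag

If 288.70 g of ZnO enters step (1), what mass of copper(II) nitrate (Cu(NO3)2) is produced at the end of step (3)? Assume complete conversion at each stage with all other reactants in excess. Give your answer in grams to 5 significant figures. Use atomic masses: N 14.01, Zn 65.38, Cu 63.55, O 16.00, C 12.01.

665.41 g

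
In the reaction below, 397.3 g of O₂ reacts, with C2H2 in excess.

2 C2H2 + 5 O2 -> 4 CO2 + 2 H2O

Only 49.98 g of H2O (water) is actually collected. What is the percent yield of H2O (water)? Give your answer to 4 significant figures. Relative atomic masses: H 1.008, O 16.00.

55.86 %

M(O2) = 2(16.00) = 32.00 g/mol.
M(H2O) = 2(1.008) + 16.00 = 18.016 g/mol.
n(O2) = 397.30 g / 32.00 g/mol = 12.416 mol.
From the equation the O2:H2O mole ratio is 5:2, so n(H2O) = 12.416 × 2/5 = 4.9663 mol.
Mass of H2O = 4.9663 mol × 18.016 g/mol = 89.472 g.
This is the theoretical yield. Percent yield = 49.98 g / 89.472 g × 100% = 55.861%.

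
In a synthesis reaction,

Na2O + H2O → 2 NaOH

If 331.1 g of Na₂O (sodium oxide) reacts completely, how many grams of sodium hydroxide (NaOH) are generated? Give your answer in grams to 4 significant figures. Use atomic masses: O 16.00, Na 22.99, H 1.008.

M(Na2O) = 2(22.99) + 16.00 = 61.98 g/mol.
M(NaOH) = 22.99 + 16.00 + 1.008 = 39.998 g/mol.
n(Na2O) = 331.10 g / 61.98 g/mol = 5.3420 mol.
From the equation the Na2O:NaOH mole ratio is 1:2, so n(NaOH) = 5.3420 × 2/1 = 10.684 mol.
Mass of NaOH = 10.684 mol × 39.998 g/mol = 427.34 g.

427.3 g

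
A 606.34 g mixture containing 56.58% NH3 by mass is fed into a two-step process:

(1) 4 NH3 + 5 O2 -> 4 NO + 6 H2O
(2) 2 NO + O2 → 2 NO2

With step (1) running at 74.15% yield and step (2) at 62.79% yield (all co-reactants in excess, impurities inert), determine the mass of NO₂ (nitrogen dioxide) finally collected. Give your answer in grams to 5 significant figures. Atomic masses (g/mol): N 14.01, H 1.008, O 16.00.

431.44 g

Pure NH3 = 606.34 × 0.5658 = 343.067 g.
M(NH3) = 14.01 + 3(1.008) = 17.034 g/mol.
M(NO2) = 14.01 + 2(16.00) = 46.01 g/mol.
n(NH3) = 343.067 / 17.034 = 20.1401 mol.
Step 1 (NH3:NO = 4:4): theoretical n(NO) = 20.1401 mol; at 74.15% yield, n(NO) = 14.9339 mol.
Step 2 (NO:NO2 = 2:2): theoretical n(NO2) = 14.9339 mol, so theoretical mass = 14.9339 × 46.01 = 687.109 g.
At 62.79% yield, actual mass of NO2 = 687.109 × 0.6279 = 431.436 g.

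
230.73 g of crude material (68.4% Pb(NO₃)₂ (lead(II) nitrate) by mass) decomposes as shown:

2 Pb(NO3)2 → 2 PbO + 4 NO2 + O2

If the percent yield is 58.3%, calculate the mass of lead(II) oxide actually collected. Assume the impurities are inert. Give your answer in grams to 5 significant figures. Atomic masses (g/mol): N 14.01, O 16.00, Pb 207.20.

62.002 g

Pure Pb(NO3)2 available = 230.73 g × 0.684 = 157.819 g.
M(Pb(NO3)2) = 207.20 + 2(14.01) + 6(16.00) = 331.22 g/mol.
M(PbO) = 207.20 + 16.00 = 223.20 g/mol.
n(Pb(NO3)2) = 157.819 g / 331.22 g/mol = 0.476479 mol.
From the equation the Pb(NO3)2:PbO mole ratio is 2:2, so n(PbO) = 0.476479 × 2/2 = 0.476479 mol.
Mass of PbO = 0.476479 mol × 223.20 g/mol = 106.350 g.
Actual mass collected = 106.350 g × 0.583 = 62.0021 g.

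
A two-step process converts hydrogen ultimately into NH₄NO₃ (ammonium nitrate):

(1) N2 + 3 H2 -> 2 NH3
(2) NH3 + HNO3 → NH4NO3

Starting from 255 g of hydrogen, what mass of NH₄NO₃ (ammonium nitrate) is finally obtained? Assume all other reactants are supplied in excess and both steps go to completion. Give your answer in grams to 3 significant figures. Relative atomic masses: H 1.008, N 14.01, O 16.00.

6750 g

M(H2) = 2(1.008) = 2.016 g/mol.
M(NH4NO3) = 2(14.01) + 4(1.008) + 3(16.00) = 80.052 g/mol.
n(H2) = 255.0 / 2.016 = 126.5 mol.
Step 1 gives a 3:2 ratio of H2 to NH3, so n(NH3) = 84.33 mol.
In step 2 the NH3:NH4NO3 ratio is 1:1, so n(NH4NO3) = 84.33 mol.
Mass of NH4NO3 = 84.33 × 80.052 = 6750 g.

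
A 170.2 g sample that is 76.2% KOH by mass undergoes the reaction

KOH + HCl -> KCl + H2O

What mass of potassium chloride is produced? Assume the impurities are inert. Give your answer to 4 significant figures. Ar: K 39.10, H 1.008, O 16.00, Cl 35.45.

172.3 g

Mass of pure KOH = 170.2 g × 0.762 = 129.69 g.
M(KOH) = 39.10 + 16.00 + 1.008 = 56.108 g/mol.
M(KCl) = 39.10 + 35.45 = 74.55 g/mol.
n(KOH) = 129.69 g / 56.108 g/mol = 2.3115 mol.
From the equation the KOH:KCl mole ratio is 1:1, so n(KCl) = 2.3115 × 1/1 = 2.3115 mol.
Mass of KCl = 2.3115 mol × 74.55 g/mol = 172.32 g.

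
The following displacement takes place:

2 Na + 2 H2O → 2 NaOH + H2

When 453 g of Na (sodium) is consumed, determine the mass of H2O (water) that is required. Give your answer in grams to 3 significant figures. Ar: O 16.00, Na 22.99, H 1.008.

M(Na) = 22.99 g/mol.
M(H2O) = 2(1.008) + 16.00 = 18.016 g/mol.
n(Na) = 453.0 g / 22.99 g/mol = 19.70 mol.
From the equation the Na:H2O mole ratio is 2:2, so n(H2O) = 19.70 × 2/2 = 19.70 mol.
Mass of H2O = 19.70 mol × 18.016 g/mol = 355.0 g.

355 g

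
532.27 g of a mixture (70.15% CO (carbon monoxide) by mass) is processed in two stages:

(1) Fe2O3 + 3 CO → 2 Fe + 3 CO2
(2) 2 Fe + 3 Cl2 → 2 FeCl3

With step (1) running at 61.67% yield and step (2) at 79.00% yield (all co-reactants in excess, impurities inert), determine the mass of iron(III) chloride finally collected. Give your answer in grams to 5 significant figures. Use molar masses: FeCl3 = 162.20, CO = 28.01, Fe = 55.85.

702.27 g

Pure CO = 532.27 × 0.7015 = 373.387 g.
n(CO) = 373.387 / 28.01 = 13.3305 mol.
Step 1 (CO:Fe = 3:2): theoretical n(Fe) = 8.88700 mol; at 61.67% yield, n(Fe) = 5.48061 mol.
Step 2 (Fe:FeCl3 = 2:2): theoretical n(FeCl3) = 5.48061 mol, so theoretical mass = 5.48061 × 162.20 = 888.956 g.
At 79.00% yield, actual mass of FeCl3 = 888.956 × 0.7900 = 702.275 g.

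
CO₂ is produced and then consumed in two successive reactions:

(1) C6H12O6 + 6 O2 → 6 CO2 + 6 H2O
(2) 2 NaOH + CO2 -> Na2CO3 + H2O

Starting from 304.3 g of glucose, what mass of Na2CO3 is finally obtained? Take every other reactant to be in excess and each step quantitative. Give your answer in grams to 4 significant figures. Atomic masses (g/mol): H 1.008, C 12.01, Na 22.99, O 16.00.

1074 g

M(C6H12O6) = 6(12.01) + 12(1.008) + 6(16.00) = 180.156 g/mol.
M(Na2CO3) = 2(22.99) + 12.01 + 3(16.00) = 105.99 g/mol.
n(C6H12O6) = 304.30 / 180.156 = 1.6891 mol.
Step 1 gives a 1:6 ratio of C6H12O6 to CO2, so n(CO2) = 10.135 mol.
In step 2 the CO2:Na2CO3 ratio is 1:1, so n(Na2CO3) = 10.135 mol.
Mass of Na2CO3 = 10.135 × 105.99 = 1074.2 g.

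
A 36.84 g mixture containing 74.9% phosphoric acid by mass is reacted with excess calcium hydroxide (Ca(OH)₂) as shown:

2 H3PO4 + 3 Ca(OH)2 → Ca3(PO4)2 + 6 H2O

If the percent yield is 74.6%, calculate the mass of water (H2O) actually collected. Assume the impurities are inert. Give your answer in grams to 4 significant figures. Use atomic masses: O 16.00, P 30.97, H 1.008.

Pure H3PO4 available = 36.84 g × 0.749 = 27.593 g.
M(H3PO4) = 3(1.008) + 30.97 + 4(16.00) = 97.994 g/mol.
M(H2O) = 2(1.008) + 16.00 = 18.016 g/mol.
n(H3PO4) = 27.593 g / 97.994 g/mol = 0.28158 mol.
From the equation the H3PO4:H2O mole ratio is 2:6, so n(H2O) = 0.28158 × 6/2 = 0.84474 mol.
Mass of H2O = 0.84474 mol × 18.016 g/mol = 15.219 g.
Actual mass collected = 15.219 g × 0.746 = 11.353 g.

11.35 g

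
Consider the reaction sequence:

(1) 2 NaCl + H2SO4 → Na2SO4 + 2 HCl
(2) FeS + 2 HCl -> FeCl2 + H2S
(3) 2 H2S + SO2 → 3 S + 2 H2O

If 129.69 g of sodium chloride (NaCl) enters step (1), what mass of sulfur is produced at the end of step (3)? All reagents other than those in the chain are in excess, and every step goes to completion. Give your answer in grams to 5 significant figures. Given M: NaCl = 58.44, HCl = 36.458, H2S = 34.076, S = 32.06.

n(NaCl) = 129.69 / 58.44 = 2.21920 mol.
Reaction (1): NaCl→HCl ratio 2:2 ⇒ n(HCl) = 2.21920 mol.
Reaction (2): HCl→H2S ratio 2:1 ⇒ n(H2S) = 1.10960 mol.
Reaction (3): H2S→S ratio 2:3 ⇒ n(S) = 1.66440 mol.
Mass of S = 1.66440 × 32.06 = 53.3606 g.

53.361 g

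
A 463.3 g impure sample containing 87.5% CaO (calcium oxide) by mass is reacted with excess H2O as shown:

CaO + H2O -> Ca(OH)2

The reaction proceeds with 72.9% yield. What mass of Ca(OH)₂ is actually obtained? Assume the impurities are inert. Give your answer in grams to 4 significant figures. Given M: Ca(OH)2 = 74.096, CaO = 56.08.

Pure CaO available = 463.3 g × 0.875 = 405.39 g.
n(CaO) = 405.39 g / 56.08 g/mol = 7.2287 mol.
From the equation the CaO:Ca(OH)2 mole ratio is 1:1, so n(Ca(OH)2) = 7.2287 × 1/1 = 7.2287 mol.
Mass of Ca(OH)2 = 7.2287 mol × 74.096 g/mol = 535.62 g.
Actual mass collected = 535.62 g × 0.729 = 390.47 g.

390.5 g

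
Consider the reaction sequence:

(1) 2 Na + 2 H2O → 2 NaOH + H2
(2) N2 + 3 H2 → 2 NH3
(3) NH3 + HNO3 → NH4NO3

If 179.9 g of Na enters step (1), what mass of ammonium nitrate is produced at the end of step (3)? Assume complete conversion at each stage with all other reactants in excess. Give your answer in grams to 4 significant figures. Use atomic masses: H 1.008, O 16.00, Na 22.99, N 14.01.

208.8 g

M(Na) = 22.99 g/mol.
M(NH4NO3) = 2(14.01) + 4(1.008) + 3(16.00) = 80.052 g/mol.
n(Na) = 179.9 / 22.99 = 7.8251 mol.
Reaction (1): Na→H2 ratio 2:1 ⇒ n(H2) = 3.9126 mol.
Reaction (2): H2→NH3 ratio 3:2 ⇒ n(NH3) = 2.6084 mol.
Reaction (3): NH3→NH4NO3 ratio 1:1 ⇒ n(NH4NO3) = 2.6084 mol.
Mass of NH4NO3 = 2.6084 × 80.052 = 208.81 g.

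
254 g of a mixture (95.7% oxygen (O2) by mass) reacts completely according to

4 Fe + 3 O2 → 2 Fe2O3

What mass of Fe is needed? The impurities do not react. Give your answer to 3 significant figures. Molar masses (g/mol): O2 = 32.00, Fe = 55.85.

566 g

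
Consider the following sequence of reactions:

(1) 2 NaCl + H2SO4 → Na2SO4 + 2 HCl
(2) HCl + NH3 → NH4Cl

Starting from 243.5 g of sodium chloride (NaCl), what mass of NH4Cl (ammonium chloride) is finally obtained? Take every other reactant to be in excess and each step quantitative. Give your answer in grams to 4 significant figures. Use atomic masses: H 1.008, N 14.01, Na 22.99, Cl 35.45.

M(NaCl) = 22.99 + 35.45 = 58.44 g/mol.
M(NH4Cl) = 14.01 + 4(1.008) + 35.45 = 53.492 g/mol.
n(NaCl) = 243.50 / 58.44 = 4.1667 mol.
Step 1 gives a 2:2 ratio of NaCl to HCl, so n(HCl) = 4.1667 mol.
In step 2 the HCl:NH4Cl ratio is 1:1, so n(NH4Cl) = 4.1667 mol.
Mass of NH4Cl = 4.1667 × 53.492 = 222.88 g.

222.9 g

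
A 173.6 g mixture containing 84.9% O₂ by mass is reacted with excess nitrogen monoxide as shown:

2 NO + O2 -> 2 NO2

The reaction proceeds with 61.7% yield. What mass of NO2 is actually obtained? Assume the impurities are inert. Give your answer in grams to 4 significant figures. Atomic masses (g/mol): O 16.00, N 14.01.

Pure O2 available = 173.6 g × 0.849 = 147.39 g.
M(O2) = 2(16.00) = 32.00 g/mol.
M(NO2) = 14.01 + 2(16.00) = 46.01 g/mol.
n(O2) = 147.39 g / 32.00 g/mol = 4.6058 mol.
From the equation the O2:NO2 mole ratio is 1:2, so n(NO2) = 4.6058 × 2/1 = 9.2117 mol.
Mass of NO2 = 9.2117 mol × 46.01 g/mol = 423.83 g.
Actual mass collected = 423.83 g × 0.617 = 261.50 g.

261.5 g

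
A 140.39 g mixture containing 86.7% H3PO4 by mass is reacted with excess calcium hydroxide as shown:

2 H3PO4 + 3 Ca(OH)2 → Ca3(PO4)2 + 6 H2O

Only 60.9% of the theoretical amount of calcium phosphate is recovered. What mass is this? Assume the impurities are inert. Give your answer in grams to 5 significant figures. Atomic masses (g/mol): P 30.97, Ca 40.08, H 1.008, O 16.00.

Pure H3PO4 available = 140.39 g × 0.867 = 121.718 g.
M(H3PO4) = 3(1.008) + 30.97 + 4(16.00) = 97.994 g/mol.
M(Ca3(PO4)2) = 3(40.08) + 2(30.97) + 8(16.00) = 310.18 g/mol.
n(H3PO4) = 121.718 g / 97.994 g/mol = 1.24210 mol.
From the equation the H3PO4:Ca3(PO4)2 mole ratio is 2:1, so n(Ca3(PO4)2) = 1.24210 × 1/2 = 0.621049 mol.
Mass of Ca3(PO4)2 = 0.621049 mol × 310.18 g/mol = 192.637 g.
Actual mass collected = 192.637 g × 0.609 = 117.316 g.

117.32 g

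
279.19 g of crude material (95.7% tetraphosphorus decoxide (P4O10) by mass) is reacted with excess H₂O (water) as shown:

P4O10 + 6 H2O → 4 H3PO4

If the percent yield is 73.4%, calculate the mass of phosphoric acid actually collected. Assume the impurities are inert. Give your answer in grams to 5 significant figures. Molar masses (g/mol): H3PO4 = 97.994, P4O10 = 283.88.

270.79 g

Pure P4O10 available = 279.19 g × 0.957 = 267.185 g.
n(P4O10) = 267.185 g / 283.88 g/mol = 0.941189 mol.
From the equation the P4O10:H3PO4 mole ratio is 1:4, so n(H3PO4) = 0.941189 × 4/1 = 3.76476 mol.
Mass of H3PO4 = 3.76476 mol × 97.994 g/mol = 368.924 g.
Actual mass collected = 368.924 g × 0.734 = 270.790 g.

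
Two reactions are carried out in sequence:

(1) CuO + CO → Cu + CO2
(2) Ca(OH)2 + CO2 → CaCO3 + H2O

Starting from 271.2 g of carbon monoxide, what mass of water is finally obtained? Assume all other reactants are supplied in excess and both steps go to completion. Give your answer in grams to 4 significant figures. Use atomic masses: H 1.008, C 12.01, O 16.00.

M(CO) = 12.01 + 16.00 = 28.01 g/mol.
M(H2O) = 2(1.008) + 16.00 = 18.016 g/mol.
n(CO) = 271.20 / 28.01 = 9.6823 mol.
Step 1 gives a 1:1 ratio of CO to CO2, so n(CO2) = 9.6823 mol.
In step 2 the CO2:H2O ratio is 1:1, so n(H2O) = 9.6823 mol.
Mass of H2O = 9.6823 × 18.016 = 174.44 g.

174.4 g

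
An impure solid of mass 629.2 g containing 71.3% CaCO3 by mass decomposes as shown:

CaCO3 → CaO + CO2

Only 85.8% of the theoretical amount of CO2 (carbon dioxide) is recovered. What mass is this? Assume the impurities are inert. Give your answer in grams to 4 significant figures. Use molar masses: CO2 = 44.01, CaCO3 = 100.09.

Pure CaCO3 available = 629.2 g × 0.713 = 448.62 g.
n(CaCO3) = 448.62 g / 100.09 g/mol = 4.4822 mol.
From the equation the CaCO3:CO2 mole ratio is 1:1, so n(CO2) = 4.4822 × 1/1 = 4.4822 mol.
Mass of CO2 = 4.4822 mol × 44.01 g/mol = 197.26 g.
Actual mass collected = 197.26 g × 0.858 = 169.25 g.

169.2 g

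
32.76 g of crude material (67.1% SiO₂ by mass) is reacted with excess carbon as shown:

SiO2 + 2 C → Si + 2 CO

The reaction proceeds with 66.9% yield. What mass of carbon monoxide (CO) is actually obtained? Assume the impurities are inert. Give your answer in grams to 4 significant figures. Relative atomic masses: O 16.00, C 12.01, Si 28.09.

Pure SiO2 available = 32.76 g × 0.671 = 21.982 g.
M(SiO2) = 28.09 + 2(16.00) = 60.09 g/mol.
M(CO) = 12.01 + 16.00 = 28.01 g/mol.
n(SiO2) = 21.982 g / 60.09 g/mol = 0.36582 mol.
From the equation the SiO2:CO mole ratio is 1:2, so n(CO) = 0.36582 × 2/1 = 0.73163 mol.
Mass of CO = 0.73163 mol × 28.01 g/mol = 20.493 g.
Actual mass collected = 20.493 g × 0.669 = 13.710 g.

13.71 g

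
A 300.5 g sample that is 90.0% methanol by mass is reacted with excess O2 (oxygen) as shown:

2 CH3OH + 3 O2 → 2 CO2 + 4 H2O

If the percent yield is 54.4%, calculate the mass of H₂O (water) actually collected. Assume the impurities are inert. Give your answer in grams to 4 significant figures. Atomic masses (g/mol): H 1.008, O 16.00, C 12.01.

Pure CH3OH available = 300.5 g × 0.900 = 270.45 g.
M(CH3OH) = 12.01 + 4(1.008) + 16.00 = 32.042 g/mol.
M(H2O) = 2(1.008) + 16.00 = 18.016 g/mol.
n(CH3OH) = 270.45 g / 32.042 g/mol = 8.4405 mol.
From the equation the CH3OH:H2O mole ratio is 2:4, so n(H2O) = 8.4405 × 4/2 = 16.881 mol.
Mass of H2O = 16.881 mol × 18.016 g/mol = 304.13 g.
Actual mass collected = 304.13 g × 0.544 = 165.45 g.

165.4 g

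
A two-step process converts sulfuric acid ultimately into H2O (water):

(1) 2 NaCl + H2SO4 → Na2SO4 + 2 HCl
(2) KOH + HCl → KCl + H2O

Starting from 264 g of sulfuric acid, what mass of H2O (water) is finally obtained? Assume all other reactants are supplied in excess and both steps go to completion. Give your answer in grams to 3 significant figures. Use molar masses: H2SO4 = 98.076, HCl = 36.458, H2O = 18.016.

n(H2SO4) = 264.0 / 98.076 = 2.692 mol.
Step 1 gives a 1:2 ratio of H2SO4 to HCl, so n(HCl) = 5.384 mol.
In step 2 the HCl:H2O ratio is 1:1, so n(H2O) = 5.384 mol.
Mass of H2O = 5.384 × 18.016 = 96.99 g.

97.0 g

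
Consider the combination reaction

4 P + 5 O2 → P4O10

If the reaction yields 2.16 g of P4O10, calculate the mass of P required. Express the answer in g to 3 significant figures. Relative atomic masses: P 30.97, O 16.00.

M(P4O10) = 4(30.97) + 10(16.00) = 283.88 g/mol.
M(P) = 30.97 g/mol.
n(P4O10) = 2.160 g / 283.88 g/mol = 0.007609 mol.
From the equation the P4O10:P mole ratio is 1:4, so n(P) = 0.007609 × 4/1 = 0.03044 mol.
Mass of P = 0.03044 mol × 30.97 g/mol = 0.9426 g.

0.943 g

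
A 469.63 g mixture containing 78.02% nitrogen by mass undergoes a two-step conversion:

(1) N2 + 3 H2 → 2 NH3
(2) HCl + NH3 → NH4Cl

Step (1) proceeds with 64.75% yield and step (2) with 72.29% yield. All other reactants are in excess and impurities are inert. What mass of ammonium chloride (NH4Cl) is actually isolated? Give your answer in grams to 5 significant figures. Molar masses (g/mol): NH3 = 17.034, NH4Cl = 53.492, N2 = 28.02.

Pure N2 = 469.63 × 0.7802 = 366.405 g.
n(N2) = 366.405 / 28.02 = 13.0766 mol.
Step 1 (N2:NH3 = 1:2): theoretical n(NH3) = 26.1531 mol; at 64.75% yield, n(NH3) = 16.9342 mol.
Step 2 (NH3:NH4Cl = 1:1): theoretical n(NH4Cl) = 16.9342 mol, so theoretical mass = 16.9342 × 53.492 = 905.842 g.
At 72.29% yield, actual mass of NH4Cl = 905.842 × 0.7229 = 654.833 g.

654.83 g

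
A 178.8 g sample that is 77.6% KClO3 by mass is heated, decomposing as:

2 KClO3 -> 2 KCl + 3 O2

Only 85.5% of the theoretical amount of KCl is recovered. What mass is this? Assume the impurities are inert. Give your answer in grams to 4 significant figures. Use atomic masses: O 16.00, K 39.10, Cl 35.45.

Pure KClO3 available = 178.8 g × 0.776 = 138.75 g.
M(KClO3) = 39.10 + 35.45 + 3(16.00) = 122.55 g/mol.
M(KCl) = 39.10 + 35.45 = 74.55 g/mol.
n(KClO3) = 138.75 g / 122.55 g/mol = 1.1322 mol.
From the equation the KClO3:KCl mole ratio is 2:2, so n(KCl) = 1.1322 × 2/2 = 1.1322 mol.
Mass of KCl = 1.1322 mol × 74.55 g/mol = 84.404 g.
Actual mass collected = 84.404 g × 0.855 = 72.166 g.

72.17 g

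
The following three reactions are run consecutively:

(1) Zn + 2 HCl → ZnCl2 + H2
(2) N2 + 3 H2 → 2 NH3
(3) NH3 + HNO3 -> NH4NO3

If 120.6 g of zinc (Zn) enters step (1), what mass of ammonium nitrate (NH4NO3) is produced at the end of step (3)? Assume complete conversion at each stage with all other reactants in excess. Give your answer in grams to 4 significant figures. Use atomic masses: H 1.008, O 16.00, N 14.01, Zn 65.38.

98.44 g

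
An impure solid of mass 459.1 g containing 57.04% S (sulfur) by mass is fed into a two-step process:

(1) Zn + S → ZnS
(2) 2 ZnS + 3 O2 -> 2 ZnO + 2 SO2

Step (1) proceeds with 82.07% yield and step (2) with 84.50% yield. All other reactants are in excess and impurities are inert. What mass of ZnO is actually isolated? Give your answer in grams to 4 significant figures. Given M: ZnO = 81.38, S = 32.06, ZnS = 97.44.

461.0 g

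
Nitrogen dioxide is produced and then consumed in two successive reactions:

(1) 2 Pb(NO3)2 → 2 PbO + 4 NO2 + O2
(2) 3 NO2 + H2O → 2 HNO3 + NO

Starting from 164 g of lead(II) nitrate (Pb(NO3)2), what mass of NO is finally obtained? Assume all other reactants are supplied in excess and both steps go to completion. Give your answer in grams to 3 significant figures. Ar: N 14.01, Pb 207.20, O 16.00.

9.91 g

M(Pb(NO3)2) = 207.20 + 2(14.01) + 6(16.00) = 331.22 g/mol.
M(NO) = 14.01 + 16.00 = 30.01 g/mol.
n(Pb(NO3)2) = 164.0 / 331.22 = 0.4951 mol.
Step 1 gives a 2:4 ratio of Pb(NO3)2 to NO2, so n(NO2) = 0.9903 mol.
In step 2 the NO2:NO ratio is 3:1, so n(NO) = 0.3301 mol.
Mass of NO = 0.3301 × 30.01 = 9.906 g.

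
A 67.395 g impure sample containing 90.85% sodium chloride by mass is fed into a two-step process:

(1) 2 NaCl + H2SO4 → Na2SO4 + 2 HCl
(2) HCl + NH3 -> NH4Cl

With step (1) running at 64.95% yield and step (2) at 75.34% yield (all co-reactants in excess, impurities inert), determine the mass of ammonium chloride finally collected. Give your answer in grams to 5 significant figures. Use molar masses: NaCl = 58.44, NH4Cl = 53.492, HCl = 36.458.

27.424 g

Pure NaCl = 67.395 × 0.9085 = 61.2284 g.
n(NaCl) = 61.2284 / 58.44 = 1.04771 mol.
Step 1 (NaCl:HCl = 2:2): theoretical n(HCl) = 1.04771 mol; at 64.95% yield, n(HCl) = 0.680490 mol.
Step 2 (HCl:NH4Cl = 1:1): theoretical n(NH4Cl) = 0.680490 mol, so theoretical mass = 0.680490 × 53.492 = 36.4008 g.
At 75.34% yield, actual mass of NH4Cl = 36.4008 × 0.7534 = 27.4243 g.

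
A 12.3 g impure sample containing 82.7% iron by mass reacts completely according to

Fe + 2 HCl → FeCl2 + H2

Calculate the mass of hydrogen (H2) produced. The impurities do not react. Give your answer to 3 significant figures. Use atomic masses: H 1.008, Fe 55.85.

Mass of pure Fe = 12.3 g × 0.827 = 10.17 g.
M(Fe) = 55.85 g/mol.
M(H2) = 2(1.008) = 2.016 g/mol.
n(Fe) = 10.17 g / 55.85 g/mol = 0.1821 mol.
From the equation the Fe:H2 mole ratio is 1:1, so n(H2) = 0.1821 × 1/1 = 0.1821 mol.
Mass of H2 = 0.1821 mol × 2.016 g/mol = 0.3672 g.

0.367 g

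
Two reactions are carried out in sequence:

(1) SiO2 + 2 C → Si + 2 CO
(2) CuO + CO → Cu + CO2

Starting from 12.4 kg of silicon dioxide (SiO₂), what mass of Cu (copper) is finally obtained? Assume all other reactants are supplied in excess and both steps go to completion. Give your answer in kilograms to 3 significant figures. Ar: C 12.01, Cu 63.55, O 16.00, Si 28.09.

M(SiO2) = 28.09 + 2(16.00) = 60.09 g/mol.
M(Cu) = 63.55 g/mol.
12.4 kg = 12400 g.
n(SiO2) = 12400 / 60.09 = 206.4 mol.
Step 1 gives a 1:2 ratio of SiO2 to CO, so n(CO) = 412.7 mol.
In step 2 the CO:Cu ratio is 1:1, so n(Cu) = 412.7 mol.
Mass of Cu = 412.7 × 63.55 = 26230 g = 26.2 kg.

26.2 kg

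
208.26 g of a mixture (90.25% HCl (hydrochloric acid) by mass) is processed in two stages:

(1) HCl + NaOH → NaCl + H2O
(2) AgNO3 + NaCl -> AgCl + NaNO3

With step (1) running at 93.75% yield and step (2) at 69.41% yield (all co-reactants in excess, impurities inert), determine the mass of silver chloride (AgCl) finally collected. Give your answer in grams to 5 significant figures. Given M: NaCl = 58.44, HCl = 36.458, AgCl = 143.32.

480.80 g

Pure HCl = 208.26 × 0.9025 = 187.955 g.
n(HCl) = 187.955 / 36.458 = 5.15537 mol.
Step 1 (HCl:NaCl = 1:1): theoretical n(NaCl) = 5.15537 mol; at 93.75% yield, n(NaCl) = 4.83316 mol.
Step 2 (NaCl:AgCl = 1:1): theoretical n(AgCl) = 4.83316 mol, so theoretical mass = 4.83316 × 143.32 = 692.689 g.
At 69.41% yield, actual mass of AgCl = 692.689 × 0.6941 = 480.795 g.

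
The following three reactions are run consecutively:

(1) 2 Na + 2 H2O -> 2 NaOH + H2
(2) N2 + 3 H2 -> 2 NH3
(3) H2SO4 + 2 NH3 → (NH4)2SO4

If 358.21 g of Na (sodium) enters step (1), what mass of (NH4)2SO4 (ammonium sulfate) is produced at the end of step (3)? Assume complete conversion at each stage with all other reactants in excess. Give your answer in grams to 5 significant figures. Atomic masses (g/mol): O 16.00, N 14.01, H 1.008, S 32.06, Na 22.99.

343.16 g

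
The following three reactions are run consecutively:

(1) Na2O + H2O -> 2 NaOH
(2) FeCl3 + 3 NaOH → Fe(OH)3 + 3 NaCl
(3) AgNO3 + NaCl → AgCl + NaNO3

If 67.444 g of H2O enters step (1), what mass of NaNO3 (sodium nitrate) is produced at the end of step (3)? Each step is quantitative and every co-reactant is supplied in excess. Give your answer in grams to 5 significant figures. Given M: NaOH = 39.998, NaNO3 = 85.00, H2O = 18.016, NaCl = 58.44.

636.41 g

n(H2O) = 67.444 / 18.016 = 3.74356 mol.
Reaction (1): H2O→NaOH ratio 1:2 ⇒ n(NaOH) = 7.48712 mol.
Reaction (2): NaOH→NaCl ratio 3:3 ⇒ n(NaCl) = 7.48712 mol.
Reaction (3): NaCl→NaNO3 ratio 1:1 ⇒ n(NaNO3) = 7.48712 mol.
Mass of NaNO3 = 7.48712 × 85.00 = 636.405 g.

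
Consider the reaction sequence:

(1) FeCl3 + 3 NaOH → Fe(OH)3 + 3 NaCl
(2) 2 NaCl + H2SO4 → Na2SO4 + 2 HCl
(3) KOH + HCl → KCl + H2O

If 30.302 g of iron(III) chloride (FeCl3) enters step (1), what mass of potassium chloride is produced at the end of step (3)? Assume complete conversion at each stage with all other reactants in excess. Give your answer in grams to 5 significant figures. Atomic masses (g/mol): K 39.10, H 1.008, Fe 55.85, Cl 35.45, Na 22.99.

41.782 g

M(FeCl3) = 55.85 + 3(35.45) = 162.20 g/mol.
M(KCl) = 39.10 + 35.45 = 74.55 g/mol.
n(FeCl3) = 30.302 / 162.20 = 0.186819 mol.
Reaction (1): FeCl3→NaCl ratio 1:3 ⇒ n(NaCl) = 0.560456 mol.
Reaction (2): NaCl→HCl ratio 2:2 ⇒ n(HCl) = 0.560456 mol.
Reaction (3): HCl→KCl ratio 1:1 ⇒ n(KCl) = 0.560456 mol.
Mass of KCl = 0.560456 × 74.55 = 41.7820 g.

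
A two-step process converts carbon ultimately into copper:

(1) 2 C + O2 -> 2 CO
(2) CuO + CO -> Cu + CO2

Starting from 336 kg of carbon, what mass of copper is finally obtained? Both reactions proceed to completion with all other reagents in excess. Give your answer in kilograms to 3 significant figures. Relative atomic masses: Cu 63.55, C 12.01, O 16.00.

1780 kg

M(C) = 12.01 g/mol.
M(Cu) = 63.55 g/mol.
336 kg = 336000 g.
n(C) = 336000 / 12.01 = 27980 mol.
Step 1 gives a 2:2 ratio of C to CO, so n(CO) = 27980 mol.
In step 2 the CO:Cu ratio is 1:1, so n(Cu) = 27980 mol.
Mass of Cu = 27980 × 63.55 = 1.778 × 10^6 g = 1780 kg.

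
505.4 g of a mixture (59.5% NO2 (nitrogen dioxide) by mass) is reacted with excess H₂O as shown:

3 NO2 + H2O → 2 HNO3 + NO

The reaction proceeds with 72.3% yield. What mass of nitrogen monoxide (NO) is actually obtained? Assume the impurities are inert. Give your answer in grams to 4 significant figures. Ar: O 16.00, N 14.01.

47.27 g

Pure NO2 available = 505.4 g × 0.595 = 300.71 g.
M(NO2) = 14.01 + 2(16.00) = 46.01 g/mol.
M(NO) = 14.01 + 16.00 = 30.01 g/mol.
n(NO2) = 300.71 g / 46.01 g/mol = 6.5358 mol.
From the equation the NO2:NO mole ratio is 3:1, so n(NO) = 6.5358 × 1/3 = 2.1786 mol.
Mass of NO = 2.1786 mol × 30.01 g/mol = 65.380 g.
Actual mass collected = 65.380 g × 0.723 = 47.270 g.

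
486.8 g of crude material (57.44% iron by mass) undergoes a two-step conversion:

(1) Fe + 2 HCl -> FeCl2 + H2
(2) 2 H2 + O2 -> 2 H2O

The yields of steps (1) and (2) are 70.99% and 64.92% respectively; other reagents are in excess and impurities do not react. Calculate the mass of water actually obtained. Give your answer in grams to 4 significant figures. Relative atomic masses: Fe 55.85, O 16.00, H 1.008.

Pure Fe = 486.8 × 0.5744 = 279.62 g.
M(Fe) = 55.85 g/mol.
M(H2O) = 2(1.008) + 16.00 = 18.016 g/mol.
n(Fe) = 279.62 / 55.85 = 5.0066 mol.
Step 1 (Fe:H2 = 1:1): theoretical n(H2) = 5.0066 mol; at 70.99% yield, n(H2) = 3.5542 mol.
Step 2 (H2:H2O = 2:2): theoretical n(H2O) = 3.5542 mol, so theoretical mass = 3.5542 × 18.016 = 64.032 g.
At 64.92% yield, actual mass of H2O = 64.032 × 0.6492 = 41.570 g.

41.57 g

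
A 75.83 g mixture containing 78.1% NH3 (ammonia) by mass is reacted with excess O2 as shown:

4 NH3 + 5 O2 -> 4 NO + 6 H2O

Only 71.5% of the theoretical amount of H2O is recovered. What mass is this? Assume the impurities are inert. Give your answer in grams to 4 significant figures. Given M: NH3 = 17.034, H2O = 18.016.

Pure NH3 available = 75.83 g × 0.781 = 59.223 g.
n(NH3) = 59.223 g / 17.034 g/mol = 3.4768 mol.
From the equation the NH3:H2O mole ratio is 4:6, so n(H2O) = 3.4768 × 6/4 = 5.2151 mol.
Mass of H2O = 5.2151 mol × 18.016 g/mol = 93.956 g.
Actual mass collected = 93.956 g × 0.715 = 67.179 g.

67.18 g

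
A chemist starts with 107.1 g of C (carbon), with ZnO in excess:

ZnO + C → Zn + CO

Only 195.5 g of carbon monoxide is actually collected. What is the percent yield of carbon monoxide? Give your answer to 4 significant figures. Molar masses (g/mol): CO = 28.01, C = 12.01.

n(C) = 107.10 g / 12.01 g/mol = 8.9176 mol.
From the equation the C:CO mole ratio is 1:1, so n(CO) = 8.9176 × 1/1 = 8.9176 mol.
Mass of CO = 8.9176 mol × 28.01 g/mol = 249.78 g.
This is the theoretical yield. Percent yield = 195.5 g / 249.78 g × 100% = 78.269%.

78.27 %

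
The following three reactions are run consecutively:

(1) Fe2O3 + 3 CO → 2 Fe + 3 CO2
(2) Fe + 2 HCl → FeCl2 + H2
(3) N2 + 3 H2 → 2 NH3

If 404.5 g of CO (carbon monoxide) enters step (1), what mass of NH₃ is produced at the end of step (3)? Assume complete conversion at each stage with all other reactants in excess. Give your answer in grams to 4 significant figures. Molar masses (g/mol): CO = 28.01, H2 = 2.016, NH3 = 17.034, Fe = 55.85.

n(CO) = 404.5 / 28.01 = 14.441 mol.
Reaction (1): CO→Fe ratio 3:2 ⇒ n(Fe) = 9.6275 mol.
Reaction (2): Fe→H2 ratio 1:1 ⇒ n(H2) = 9.6275 mol.
Reaction (3): H2→NH3 ratio 3:2 ⇒ n(NH3) = 6.4183 mol.
Mass of NH3 = 6.4183 × 17.034 = 109.33 g.

109.3 g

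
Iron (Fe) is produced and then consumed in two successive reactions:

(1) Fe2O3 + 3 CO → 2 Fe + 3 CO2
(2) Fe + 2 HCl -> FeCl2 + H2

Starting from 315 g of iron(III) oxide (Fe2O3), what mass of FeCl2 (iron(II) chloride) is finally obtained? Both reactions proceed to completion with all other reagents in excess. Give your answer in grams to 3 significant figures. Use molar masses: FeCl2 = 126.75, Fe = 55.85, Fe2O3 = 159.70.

500 g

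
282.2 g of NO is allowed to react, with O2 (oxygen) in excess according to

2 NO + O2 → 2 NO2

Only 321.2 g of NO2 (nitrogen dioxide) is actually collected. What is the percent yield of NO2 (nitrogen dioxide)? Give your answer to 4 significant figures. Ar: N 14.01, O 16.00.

74.24 %

M(NO) = 14.01 + 16.00 = 30.01 g/mol.
M(NO2) = 14.01 + 2(16.00) = 46.01 g/mol.
n(NO) = 282.20 g / 30.01 g/mol = 9.4035 mol.
From the equation the NO:NO2 mole ratio is 2:2, so n(NO2) = 9.4035 × 2/2 = 9.4035 mol.
Mass of NO2 = 9.4035 mol × 46.01 g/mol = 432.66 g.
This is the theoretical yield. Percent yield = 321.2 g / 432.66 g × 100% = 74.239%.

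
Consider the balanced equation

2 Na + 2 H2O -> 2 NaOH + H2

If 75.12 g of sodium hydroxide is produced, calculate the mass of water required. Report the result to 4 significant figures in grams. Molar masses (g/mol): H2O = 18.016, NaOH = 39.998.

n(NaOH) = 75.120 g / 39.998 g/mol = 1.8781 mol.
From the equation the NaOH:H2O mole ratio is 2:2, so n(H2O) = 1.8781 × 2/2 = 1.8781 mol.
Mass of H2O = 1.8781 mol × 18.016 g/mol = 33.836 g.

33.84 g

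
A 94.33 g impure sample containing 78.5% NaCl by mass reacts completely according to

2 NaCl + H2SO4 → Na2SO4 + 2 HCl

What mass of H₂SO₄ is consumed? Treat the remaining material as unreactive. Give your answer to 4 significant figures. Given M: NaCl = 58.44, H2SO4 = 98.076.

Mass of pure NaCl = 94.33 g × 0.785 = 74.049 g.
n(NaCl) = 74.049 g / 58.44 g/mol = 1.2671 mol.
From the equation the NaCl:H2SO4 mole ratio is 2:1, so n(H2SO4) = 1.2671 × 1/2 = 0.63355 mol.
Mass of H2SO4 = 0.63355 mol × 98.076 g/mol = 62.136 g.

62.14 g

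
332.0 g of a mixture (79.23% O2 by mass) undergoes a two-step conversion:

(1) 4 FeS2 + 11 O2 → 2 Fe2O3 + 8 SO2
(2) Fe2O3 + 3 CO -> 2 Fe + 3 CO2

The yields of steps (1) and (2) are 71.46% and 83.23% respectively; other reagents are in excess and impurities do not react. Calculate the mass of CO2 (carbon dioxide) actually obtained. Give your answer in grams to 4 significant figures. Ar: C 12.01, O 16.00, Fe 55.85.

Pure O2 = 332.0 × 0.7923 = 263.04 g.
M(O2) = 2(16.00) = 32.00 g/mol.
M(CO2) = 12.01 + 2(16.00) = 44.01 g/mol.
n(O2) = 263.04 / 32.00 = 8.2201 mol.
Step 1 (O2:Fe2O3 = 11:2): theoretical n(Fe2O3) = 1.4946 mol; at 71.46% yield, n(Fe2O3) = 1.0680 mol.
Step 2 (Fe2O3:CO2 = 1:3): theoretical n(CO2) = 3.2041 mol, so theoretical mass = 3.2041 × 44.01 = 141.01 g.
At 83.23% yield, actual mass of CO2 = 141.01 × 0.8323 = 117.36 g.

117.4 g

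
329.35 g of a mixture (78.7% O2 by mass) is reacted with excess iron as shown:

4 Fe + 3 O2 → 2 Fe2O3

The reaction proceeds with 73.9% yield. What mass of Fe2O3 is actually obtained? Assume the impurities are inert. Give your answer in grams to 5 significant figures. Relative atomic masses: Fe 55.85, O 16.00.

Pure O2 available = 329.35 g × 0.787 = 259.198 g.
M(O2) = 2(16.00) = 32.00 g/mol.
M(Fe2O3) = 2(55.85) + 3(16.00) = 159.70 g/mol.
n(O2) = 259.198 g / 32.00 g/mol = 8.09995 mol.
From the equation the O2:Fe2O3 mole ratio is 3:2, so n(Fe2O3) = 8.09995 × 2/3 = 5.39997 mol.
Mass of Fe2O3 = 5.39997 mol × 159.70 g/mol = 862.375 g.
Actual mass collected = 862.375 g × 0.739 = 637.295 g.

637.30 g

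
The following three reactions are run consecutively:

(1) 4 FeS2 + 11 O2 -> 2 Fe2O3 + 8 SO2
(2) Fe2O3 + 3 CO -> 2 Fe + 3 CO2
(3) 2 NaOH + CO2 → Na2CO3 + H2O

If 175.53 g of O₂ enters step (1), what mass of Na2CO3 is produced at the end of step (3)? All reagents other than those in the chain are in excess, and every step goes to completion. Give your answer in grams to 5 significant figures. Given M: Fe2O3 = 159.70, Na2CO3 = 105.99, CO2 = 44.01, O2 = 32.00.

317.12 g

n(O2) = 175.53 / 32.00 = 5.48531 mol.
Reaction (1): O2→Fe2O3 ratio 11:2 ⇒ n(Fe2O3) = 0.997330 mol.
Reaction (2): Fe2O3→CO2 ratio 1:3 ⇒ n(CO2) = 2.99199 mol.
Reaction (3): CO2→Na2CO3 ratio 1:1 ⇒ n(Na2CO3) = 2.99199 mol.
Mass of Na2CO3 = 2.99199 × 105.99 = 317.121 g.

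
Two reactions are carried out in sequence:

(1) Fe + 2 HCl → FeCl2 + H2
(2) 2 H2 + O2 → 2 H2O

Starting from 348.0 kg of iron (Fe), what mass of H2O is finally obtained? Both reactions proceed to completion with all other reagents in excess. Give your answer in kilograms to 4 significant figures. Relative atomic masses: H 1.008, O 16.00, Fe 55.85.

M(Fe) = 55.85 g/mol.
M(H2O) = 2(1.008) + 16.00 = 18.016 g/mol.
348.0 kg = 348000 g.
n(Fe) = 348000 / 55.85 = 6231.0 mol.
Step 1 gives a 1:1 ratio of Fe to H2, so n(H2) = 6231.0 mol.
In step 2 the H2:H2O ratio is 2:2, so n(H2O) = 6231.0 mol.
Mass of H2O = 6231.0 × 18.016 = 112260 g = 112.3 kg.

112.3 kg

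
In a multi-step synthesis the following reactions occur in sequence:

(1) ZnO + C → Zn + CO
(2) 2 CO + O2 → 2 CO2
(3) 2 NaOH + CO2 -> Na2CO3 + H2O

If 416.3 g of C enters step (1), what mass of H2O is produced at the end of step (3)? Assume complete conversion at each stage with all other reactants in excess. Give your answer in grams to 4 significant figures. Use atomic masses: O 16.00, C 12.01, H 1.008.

M(C) = 12.01 g/mol.
M(H2O) = 2(1.008) + 16.00 = 18.016 g/mol.
n(C) = 416.3 / 12.01 = 34.663 mol.
Reaction (1): C→CO ratio 1:1 ⇒ n(CO) = 34.663 mol.
Reaction (2): CO→CO2 ratio 2:2 ⇒ n(CO2) = 34.663 mol.
Reaction (3): CO2→H2O ratio 1:1 ⇒ n(H2O) = 34.663 mol.
Mass of H2O = 34.663 × 18.016 = 624.48 g.

624.5 g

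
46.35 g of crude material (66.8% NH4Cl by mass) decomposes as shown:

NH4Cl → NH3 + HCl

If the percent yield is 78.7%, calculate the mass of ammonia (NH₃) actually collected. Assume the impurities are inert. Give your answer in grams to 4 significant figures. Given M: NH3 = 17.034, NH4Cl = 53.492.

Pure NH4Cl available = 46.35 g × 0.668 = 30.962 g.
n(NH4Cl) = 30.962 g / 53.492 g/mol = 0.57881 mol.
From the equation the NH4Cl:NH3 mole ratio is 1:1, so n(NH3) = 0.57881 × 1/1 = 0.57881 mol.
Mass of NH3 = 0.57881 mol × 17.034 g/mol = 9.8595 g.
Actual mass collected = 9.8595 g × 0.787 = 7.7594 g.

7.759 g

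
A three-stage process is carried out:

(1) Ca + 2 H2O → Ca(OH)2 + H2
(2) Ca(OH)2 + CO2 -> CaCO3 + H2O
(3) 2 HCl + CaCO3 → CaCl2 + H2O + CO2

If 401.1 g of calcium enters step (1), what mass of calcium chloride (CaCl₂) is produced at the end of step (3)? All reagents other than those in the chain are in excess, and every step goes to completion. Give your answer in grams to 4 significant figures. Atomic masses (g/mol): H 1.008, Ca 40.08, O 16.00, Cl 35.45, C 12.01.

1111 g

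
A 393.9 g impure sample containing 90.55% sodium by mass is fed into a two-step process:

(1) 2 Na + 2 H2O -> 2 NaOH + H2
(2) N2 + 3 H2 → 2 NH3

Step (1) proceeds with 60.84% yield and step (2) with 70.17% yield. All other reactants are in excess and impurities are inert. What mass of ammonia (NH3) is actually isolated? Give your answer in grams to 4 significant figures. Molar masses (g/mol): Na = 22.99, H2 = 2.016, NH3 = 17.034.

37.61 g

Pure Na = 393.9 × 0.9055 = 356.68 g.
n(Na) = 356.68 / 22.99 = 15.514 mol.
Step 1 (Na:H2 = 2:1): theoretical n(H2) = 7.7572 mol; at 60.84% yield, n(H2) = 4.7195 mol.
Step 2 (H2:NH3 = 3:2): theoretical n(NH3) = 3.1463 mol, so theoretical mass = 3.1463 × 17.034 = 53.594 g.
At 70.17% yield, actual mass of NH3 = 53.594 × 0.7017 = 37.607 g.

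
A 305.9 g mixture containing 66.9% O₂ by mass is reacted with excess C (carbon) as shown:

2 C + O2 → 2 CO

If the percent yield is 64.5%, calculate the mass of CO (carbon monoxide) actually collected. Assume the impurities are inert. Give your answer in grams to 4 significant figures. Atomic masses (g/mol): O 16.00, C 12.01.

Pure O2 available = 305.9 g × 0.669 = 204.65 g.
M(O2) = 2(16.00) = 32.00 g/mol.
M(CO) = 12.01 + 16.00 = 28.01 g/mol.
n(O2) = 204.65 g / 32.00 g/mol = 6.3952 mol.
From the equation the O2:CO mole ratio is 1:2, so n(CO) = 6.3952 × 2/1 = 12.790 mol.
Mass of CO = 12.790 mol × 28.01 g/mol = 358.26 g.
Actual mass collected = 358.26 g × 0.645 = 231.08 g.

231.1 g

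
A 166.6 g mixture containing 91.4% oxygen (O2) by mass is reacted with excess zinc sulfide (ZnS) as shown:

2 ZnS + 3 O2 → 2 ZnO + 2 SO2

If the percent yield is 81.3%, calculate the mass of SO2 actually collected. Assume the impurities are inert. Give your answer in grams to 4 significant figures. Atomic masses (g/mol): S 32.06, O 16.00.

Pure O2 available = 166.6 g × 0.914 = 152.27 g.
M(O2) = 2(16.00) = 32.00 g/mol.
M(SO2) = 32.06 + 2(16.00) = 64.06 g/mol.
n(O2) = 152.27 g / 32.00 g/mol = 4.7585 mol.
From the equation the O2:SO2 mole ratio is 3:2, so n(SO2) = 4.7585 × 2/3 = 3.1723 mol.
Mass of SO2 = 3.1723 mol × 64.06 g/mol = 203.22 g.
Actual mass collected = 203.22 g × 0.813 = 165.22 g.

165.2 g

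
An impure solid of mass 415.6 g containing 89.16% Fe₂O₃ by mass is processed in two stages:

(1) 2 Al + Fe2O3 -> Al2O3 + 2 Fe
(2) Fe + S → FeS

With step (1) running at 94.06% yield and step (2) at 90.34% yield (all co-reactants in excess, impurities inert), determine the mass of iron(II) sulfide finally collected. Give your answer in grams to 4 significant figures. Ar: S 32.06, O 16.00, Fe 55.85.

Pure Fe2O3 = 415.6 × 0.8916 = 370.55 g.
M(Fe2O3) = 2(55.85) + 3(16.00) = 159.70 g/mol.
M(FeS) = 55.85 + 32.06 = 87.91 g/mol.
n(Fe2O3) = 370.55 / 159.70 = 2.3203 mol.
Step 1 (Fe2O3:Fe = 1:2): theoretical n(Fe) = 4.6406 mol; at 94.06% yield, n(Fe) = 4.3649 mol.
Step 2 (Fe:FeS = 1:1): theoretical n(FeS) = 4.3649 mol, so theoretical mass = 4.3649 × 87.91 = 383.72 g.
At 90.34% yield, actual mass of FeS = 383.72 × 0.9034 = 346.65 g.

346.7 g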